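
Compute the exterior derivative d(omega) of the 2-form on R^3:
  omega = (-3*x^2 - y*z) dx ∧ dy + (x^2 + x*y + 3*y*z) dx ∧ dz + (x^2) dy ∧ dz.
d(omega) = (x - y - 3*z) dx ∧ dy ∧ dz

For a 2-form omega = sum_{i<j} g_{ij} dx_i ∧ dx_j, the exterior derivative is
  d(omega) = sum_{i<j} d(g_{ij}) ∧ dx_i ∧ dx_j = sum_{i<j, k} (∂g_{ij}/∂x_k) dx_k ∧ dx_i ∧ dx_j.
Expand each term, using dx_k ∧ dx_i ∧ dx_j = sgn(permutation) dx_{(a)} ∧ dx_{(b)} ∧ dx_{(c)} with (a < b < c) sorted:
  d(-3*x^2 - y*z) includes (∂/∂z)(-3*x^2 - y*z) dz = (-y) dz, which multiplied by dx ∧ dy gives (-y) dx ∧ dy ∧ dz
  d(x^2 + x*y + 3*y*z) includes (∂/∂y)(x^2 + x*y + 3*y*z) dy = (x + 3*z) dy, which multiplied by dx ∧ dz gives (-x - 3*z) dx ∧ dy ∧ dz
  d(x^2) includes (∂/∂x)(x^2) dx = (2*x) dx, which multiplied by dy ∧ dz gives (2*x) dx ∧ dy ∧ dz
Collecting like 3-forms: d(omega) = (x - y - 3*z) dx ∧ dy ∧ dz.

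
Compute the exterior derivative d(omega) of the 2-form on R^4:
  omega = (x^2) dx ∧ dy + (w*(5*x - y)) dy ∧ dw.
d(omega) = (5*w) dx ∧ dy ∧ dw

For a 2-form omega = sum_{i<j} g_{ij} dx_i ∧ dx_j, the exterior derivative is
  d(omega) = sum_{i<j} d(g_{ij}) ∧ dx_i ∧ dx_j = sum_{i<j, k} (∂g_{ij}/∂x_k) dx_k ∧ dx_i ∧ dx_j.
Expand each term, using dx_k ∧ dx_i ∧ dx_j = sgn(permutation) dx_{(a)} ∧ dx_{(b)} ∧ dx_{(c)} with (a < b < c) sorted:
  d(w*(5*x - y)) includes (∂/∂x)(w*(5*x - y)) dx = (5*w) dx, which multiplied by dy ∧ dw gives (5*w) dx ∧ dy ∧ dw
Collecting like 3-forms: d(omega) = (5*w) dx ∧ dy ∧ dw.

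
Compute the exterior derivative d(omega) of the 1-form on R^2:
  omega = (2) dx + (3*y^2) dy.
d(omega) = 0

For a 1-form omega = sum_i f_i dx_i, the exterior derivative is
  d(omega) = sum_{i < j} (∂f_j/∂x_i - ∂f_i/∂x_j) dx_i ∧ dx_j.

Assembling: d(omega) = 0.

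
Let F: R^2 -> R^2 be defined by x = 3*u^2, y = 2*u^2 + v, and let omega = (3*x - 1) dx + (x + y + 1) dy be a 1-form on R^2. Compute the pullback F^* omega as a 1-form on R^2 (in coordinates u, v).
F^* omega = (2*u*(37*u^2 + 2*v - 1)) du + (5*u^2 + v + 1) dv

Using F^*(f dg) = (f ∘ F) d(g ∘ F), substitute each coordinate x_i by F_i(u, v) in f_i, and replace dx_i by d F_i = (∂F_i/∂u) du + (∂F_i/∂v) dv.
  For the x component: f_1(F) = 9*u^2 - 1; d F_1 = (6*u) du + (0) dv
  For the y component: f_2(F) = 5*u^2 + v + 1; d F_2 = (4*u) du + (1) dv
Combining and collecting du, dv coefficients:
  coeff of du: 2*u*(37*u^2 + 2*v - 1)
  coeff of dv: 5*u^2 + v + 1
F^* omega = (2*u*(37*u^2 + 2*v - 1)) du + (5*u^2 + v + 1) dv.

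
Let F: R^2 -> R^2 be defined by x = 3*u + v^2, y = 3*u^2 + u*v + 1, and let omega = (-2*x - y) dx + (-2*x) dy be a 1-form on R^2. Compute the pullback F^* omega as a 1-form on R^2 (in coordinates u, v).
F^* omega = (-45*u^2 - 12*u*v^2 - 9*u*v - 18*u - 2*v^3 - 6*v^2 - 3) du + (-6*u^2*v - 6*u^2 - 4*u*v^2 - 12*u*v - 4*v^3 - 2*v) dv

Using F^*(f dg) = (f ∘ F) d(g ∘ F), substitute each coordinate x_i by F_i(u, v) in f_i, and replace dx_i by d F_i = (∂F_i/∂u) du + (∂F_i/∂v) dv.
  For the x component: f_1(F) = -3*u^2 - u*v - 6*u - 2*v^2 - 1; d F_1 = (3) du + (2*v) dv
  For the y component: f_2(F) = -6*u - 2*v^2; d F_2 = (6*u + v) du + (u) dv
Combining and collecting du, dv coefficients:
  coeff of du: -45*u^2 - 12*u*v^2 - 9*u*v - 18*u - 2*v^3 - 6*v^2 - 3
  coeff of dv: -6*u^2*v - 6*u^2 - 4*u*v^2 - 12*u*v - 4*v^3 - 2*v
F^* omega = (-45*u^2 - 12*u*v^2 - 9*u*v - 18*u - 2*v^3 - 6*v^2 - 3) du + (-6*u^2*v - 6*u^2 - 4*u*v^2 - 12*u*v - 4*v^3 - 2*v) dv.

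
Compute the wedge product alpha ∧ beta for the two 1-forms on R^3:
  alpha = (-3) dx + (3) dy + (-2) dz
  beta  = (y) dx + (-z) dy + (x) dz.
alpha ∧ beta = (-3*y + 3*z) dx ∧ dy + (-3*x + 2*y) dx ∧ dz + (3*x - 2*z) dy ∧ dz

Distribute the wedge, using dx_i ∧ dx_j = -dx_j ∧ dx_i and dx_i ∧ dx_i = 0. For each pair (i, j) with i < j, the coefficient of dx_i ∧ dx_j in alpha ∧ beta is (alpha_i * beta_j - alpha_j * beta_i). Collecting: alpha ∧ beta = (-3*y + 3*z) dx ∧ dy + (-3*x + 2*y) dx ∧ dz + (3*x - 2*z) dy ∧ dz.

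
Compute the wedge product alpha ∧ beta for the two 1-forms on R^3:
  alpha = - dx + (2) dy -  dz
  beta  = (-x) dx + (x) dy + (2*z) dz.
alpha ∧ beta = (x) dx ∧ dy + (-x - 2*z) dx ∧ dz + (x + 4*z) dy ∧ dz

Distribute the wedge, using dx_i ∧ dx_j = -dx_j ∧ dx_i and dx_i ∧ dx_i = 0. For each pair (i, j) with i < j, the coefficient of dx_i ∧ dx_j in alpha ∧ beta is (alpha_i * beta_j - alpha_j * beta_i). Collecting: alpha ∧ beta = (x) dx ∧ dy + (-x - 2*z) dx ∧ dz + (x + 4*z) dy ∧ dz.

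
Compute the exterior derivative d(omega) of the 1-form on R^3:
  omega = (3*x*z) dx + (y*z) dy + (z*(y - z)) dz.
d(omega) = (-3*x) dx ∧ dz + (-y + z) dy ∧ dz

For a 1-form omega = sum_i f_i dx_i, the exterior derivative is
  d(omega) = sum_{i < j} (∂f_j/∂x_i - ∂f_i/∂x_j) dx_i ∧ dx_j.
  coefficient of dx ∧ dz: ∂f_3/∂x - ∂f_1/∂z = ∂(z*(y - z))/∂x - ∂(3*x*z)/∂z = -3*x
  coefficient of dy ∧ dz: ∂f_3/∂y - ∂f_2/∂z = ∂(z*(y - z))/∂y - ∂(y*z)/∂z = -y + z
Assembling: d(omega) = (-3*x) dx ∧ dz + (-y + z) dy ∧ dz.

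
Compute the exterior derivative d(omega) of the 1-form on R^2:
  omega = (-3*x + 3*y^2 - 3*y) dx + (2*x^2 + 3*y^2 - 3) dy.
d(omega) = (4*x - 6*y + 3) dx ∧ dy

For a 1-form omega = sum_i f_i dx_i, the exterior derivative is
  d(omega) = sum_{i < j} (∂f_j/∂x_i - ∂f_i/∂x_j) dx_i ∧ dx_j.
  coefficient of dx ∧ dy: ∂f_2/∂x - ∂f_1/∂y = ∂(2*x^2 + 3*y^2 - 3)/∂x - ∂(-3*x + 3*y^2 - 3*y)/∂y = 4*x - 6*y + 3
Assembling: d(omega) = (4*x - 6*y + 3) dx ∧ dy.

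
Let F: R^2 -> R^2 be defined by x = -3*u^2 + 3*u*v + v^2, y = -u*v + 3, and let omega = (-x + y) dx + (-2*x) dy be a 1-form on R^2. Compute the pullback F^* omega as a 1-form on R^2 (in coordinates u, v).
F^* omega = (-18*u^3 + 27*u^2*v - 18*u - v^3 + 9*v) du + (3*u^3 - 9*u*v^2 + 9*u - 2*v^3 + 6*v) dv

Using F^*(f dg) = (f ∘ F) d(g ∘ F), substitute each coordinate x_i by F_i(u, v) in f_i, and replace dx_i by d F_i = (∂F_i/∂u) du + (∂F_i/∂v) dv.
  For the x component: f_1(F) = 3*u^2 - 4*u*v - v^2 + 3; d F_1 = (-6*u + 3*v) du + (3*u + 2*v) dv
  For the y component: f_2(F) = 6*u^2 - 6*u*v - 2*v^2; d F_2 = (-v) du + (-u) dv
Combining and collecting du, dv coefficients:
  coeff of du: -18*u^3 + 27*u^2*v - 18*u - v^3 + 9*v
  coeff of dv: 3*u^3 - 9*u*v^2 + 9*u - 2*v^3 + 6*v
F^* omega = (-18*u^3 + 27*u^2*v - 18*u - v^3 + 9*v) du + (3*u^3 - 9*u*v^2 + 9*u - 2*v^3 + 6*v) dv.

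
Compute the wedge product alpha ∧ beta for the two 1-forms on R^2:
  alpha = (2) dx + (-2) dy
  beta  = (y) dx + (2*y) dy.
alpha ∧ beta = (6*y) dx ∧ dy

Distribute the wedge, using dx_i ∧ dx_j = -dx_j ∧ dx_i and dx_i ∧ dx_i = 0. For each pair (i, j) with i < j, the coefficient of dx_i ∧ dx_j in alpha ∧ beta is (alpha_i * beta_j - alpha_j * beta_i). Collecting: alpha ∧ beta = (6*y) dx ∧ dy.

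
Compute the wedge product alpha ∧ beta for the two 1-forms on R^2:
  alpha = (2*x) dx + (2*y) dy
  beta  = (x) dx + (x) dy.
alpha ∧ beta = (2*x*(x - y)) dx ∧ dy

Distribute the wedge, using dx_i ∧ dx_j = -dx_j ∧ dx_i and dx_i ∧ dx_i = 0. For each pair (i, j) with i < j, the coefficient of dx_i ∧ dx_j in alpha ∧ beta is (alpha_i * beta_j - alpha_j * beta_i). Collecting: alpha ∧ beta = (2*x*(x - y)) dx ∧ dy.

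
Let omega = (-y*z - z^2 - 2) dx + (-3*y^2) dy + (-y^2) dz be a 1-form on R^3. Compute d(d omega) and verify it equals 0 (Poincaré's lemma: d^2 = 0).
d(d omega) = 0

Step 1: d omega = sum_{i<j} (∂f_j/∂x_i - ∂f_i/∂x_j) dx_i ∧ dx_j:
  coeff of dx ∧ dy: z
  coeff of dx ∧ dz: y + 2*z
  coeff of dy ∧ dz: -2*y
Step 2: Apply d again to each 2-form coefficient. The only possible 3-form in R^3 is dx ∧ dy ∧ dz, with coefficient
  ∂(coeff of dy∧dz)/∂x - ∂(coeff of dx∧dz)/∂y + ∂(coeff of dx∧dy)/∂z
  = ∂/∂x (-2*y) - ∂/∂y (y + 2*z) + ∂/∂z (z).
Each of these terms simplifies to sums of mixed partials that cancel in pairs. The result is 0 (by equality of mixed partials for smooth functions — Schwarz / Clairaut).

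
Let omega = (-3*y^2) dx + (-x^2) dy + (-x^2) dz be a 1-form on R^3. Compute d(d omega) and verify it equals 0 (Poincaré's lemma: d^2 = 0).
d(d omega) = 0

Step 1: d omega = sum_{i<j} (∂f_j/∂x_i - ∂f_i/∂x_j) dx_i ∧ dx_j:
  coeff of dx ∧ dy: -2*x + 6*y
  coeff of dx ∧ dz: -2*x
  coeff of dy ∧ dz: 0
Step 2: Apply d again to each 2-form coefficient. The only possible 3-form in R^3 is dx ∧ dy ∧ dz, with coefficient
  ∂(coeff of dy∧dz)/∂x - ∂(coeff of dx∧dz)/∂y + ∂(coeff of dx∧dy)/∂z
  = ∂/∂x (0) - ∂/∂y (-2*x) + ∂/∂z (-2*x + 6*y).
Each of these terms simplifies to sums of mixed partials that cancel in pairs. The result is 0 (by equality of mixed partials for smooth functions — Schwarz / Clairaut).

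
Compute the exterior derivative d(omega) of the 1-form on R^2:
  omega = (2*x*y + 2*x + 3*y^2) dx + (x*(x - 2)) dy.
d(omega) = (-6*y - 2) dx ∧ dy

For a 1-form omega = sum_i f_i dx_i, the exterior derivative is
  d(omega) = sum_{i < j} (∂f_j/∂x_i - ∂f_i/∂x_j) dx_i ∧ dx_j.
  coefficient of dx ∧ dy: ∂f_2/∂x - ∂f_1/∂y = ∂(x*(x - 2))/∂x - ∂(2*x*y + 2*x + 3*y^2)/∂y = -6*y - 2
Assembling: d(omega) = (-6*y - 2) dx ∧ dy.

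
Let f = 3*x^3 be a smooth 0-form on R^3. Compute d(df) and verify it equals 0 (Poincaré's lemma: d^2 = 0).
d(df) = 0

Step 1: df = sum_i (∂f/∂x_i) dx_i = (9*x^2) dx + (0) dy + (0) dz.
Step 2: Apply d again. Using the 1-form formula, the coefficient of dx ∧ dy in d(df) is ∂^2 f/∂x ∂y - ∂^2 f/∂y ∂x = (0) - (0) = 0 (equality of mixed partials for smooth f).
Similarly for dx ∧ dz and dy ∧ dz — all coefficients vanish. So d(df) = 0.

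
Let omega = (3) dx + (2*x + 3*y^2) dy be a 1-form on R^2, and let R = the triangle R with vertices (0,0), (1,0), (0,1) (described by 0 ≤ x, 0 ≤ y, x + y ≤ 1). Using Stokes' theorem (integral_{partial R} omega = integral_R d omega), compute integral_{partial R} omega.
integral_(partial R) omega = 1

Stokes: integral_partial_R omega = integral_R d omega with d omega = (∂Q/∂x - ∂P/∂y) dx ∧ dy.
  ∂Q/∂x = 2
  ∂P/∂y = 0
  integrand = ∂Q/∂x - ∂P/∂y = 2.
Integrating over R: integral_0^1 integral_0^{1-x} (2) dy dx = 1.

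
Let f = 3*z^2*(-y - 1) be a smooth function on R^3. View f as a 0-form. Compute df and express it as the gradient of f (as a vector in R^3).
df = (0) dx + (-3*z^2) dy + (6*z*(-y - 1)) dz; grad f = (0, -3*z^2, 6*z*(-y - 1))

For a 0-form f, d f = (∂f/∂x) dx + (∂f/∂y) dy + (∂f/∂z) dz. The components of the vector representation are exactly the entries of grad f in Cartesian coordinates:
  ∂f/∂x = 0
  ∂f/∂y = -3*z^2
  ∂f/∂z = 6*z*(-y - 1).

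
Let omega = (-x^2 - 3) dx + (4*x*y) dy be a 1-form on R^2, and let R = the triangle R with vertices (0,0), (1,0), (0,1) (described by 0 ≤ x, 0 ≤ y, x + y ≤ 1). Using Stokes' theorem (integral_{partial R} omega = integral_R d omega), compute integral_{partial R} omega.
integral_(partial R) omega = 2/3

Stokes: integral_partial_R omega = integral_R d omega with d omega = (∂Q/∂x - ∂P/∂y) dx ∧ dy.
  ∂Q/∂x = 4*y
  ∂P/∂y = 0
  integrand = ∂Q/∂x - ∂P/∂y = 4*y.
Integrating over R: integral_0^1 integral_0^{1-x} (4*y) dy dx = 2/3.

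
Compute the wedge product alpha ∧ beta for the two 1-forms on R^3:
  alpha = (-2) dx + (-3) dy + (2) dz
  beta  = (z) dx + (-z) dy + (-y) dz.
alpha ∧ beta = (5*z) dx ∧ dy + (2*y - 2*z) dx ∧ dz + (3*y + 2*z) dy ∧ dz

Distribute the wedge, using dx_i ∧ dx_j = -dx_j ∧ dx_i and dx_i ∧ dx_i = 0. For each pair (i, j) with i < j, the coefficient of dx_i ∧ dx_j in alpha ∧ beta is (alpha_i * beta_j - alpha_j * beta_i). Collecting: alpha ∧ beta = (5*z) dx ∧ dy + (2*y - 2*z) dx ∧ dz + (3*y + 2*z) dy ∧ dz.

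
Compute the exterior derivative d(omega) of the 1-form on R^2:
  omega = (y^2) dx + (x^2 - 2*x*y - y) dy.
d(omega) = (2*x - 4*y) dx ∧ dy

For a 1-form omega = sum_i f_i dx_i, the exterior derivative is
  d(omega) = sum_{i < j} (∂f_j/∂x_i - ∂f_i/∂x_j) dx_i ∧ dx_j.
  coefficient of dx ∧ dy: ∂f_2/∂x - ∂f_1/∂y = ∂(x^2 - 2*x*y - y)/∂x - ∂(y^2)/∂y = 2*x - 4*y
Assembling: d(omega) = (2*x - 4*y) dx ∧ dy.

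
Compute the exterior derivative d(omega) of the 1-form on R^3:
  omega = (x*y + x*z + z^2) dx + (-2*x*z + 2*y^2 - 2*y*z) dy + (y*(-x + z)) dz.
d(omega) = (-x - 2*z) dx ∧ dy + (-x - y - 2*z) dx ∧ dz + (x + 2*y + z) dy ∧ dz

For a 1-form omega = sum_i f_i dx_i, the exterior derivative is
  d(omega) = sum_{i < j} (∂f_j/∂x_i - ∂f_i/∂x_j) dx_i ∧ dx_j.
  coefficient of dx ∧ dy: ∂f_2/∂x - ∂f_1/∂y = ∂(-2*x*z + 2*y^2 - 2*y*z)/∂x - ∂(x*y + x*z + z^2)/∂y = -x - 2*z
  coefficient of dx ∧ dz: ∂f_3/∂x - ∂f_1/∂z = ∂(y*(-x + z))/∂x - ∂(x*y + x*z + z^2)/∂z = -x - y - 2*z
  coefficient of dy ∧ dz: ∂f_3/∂y - ∂f_2/∂z = ∂(y*(-x + z))/∂y - ∂(-2*x*z + 2*y^2 - 2*y*z)/∂z = x + 2*y + z
Assembling: d(omega) = (-x - 2*z) dx ∧ dy + (-x - y - 2*z) dx ∧ dz + (x + 2*y + z) dy ∧ dz.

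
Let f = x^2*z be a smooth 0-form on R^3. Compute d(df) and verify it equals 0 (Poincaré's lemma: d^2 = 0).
d(df) = 0

Step 1: df = sum_i (∂f/∂x_i) dx_i = (2*x*z) dx + (0) dy + (x^2) dz.
Step 2: Apply d again. Using the 1-form formula, the coefficient of dx ∧ dy in d(df) is ∂^2 f/∂x ∂y - ∂^2 f/∂y ∂x = (0) - (0) = 0 (equality of mixed partials for smooth f).
Similarly for dx ∧ dz and dy ∧ dz — all coefficients vanish. So d(df) = 0.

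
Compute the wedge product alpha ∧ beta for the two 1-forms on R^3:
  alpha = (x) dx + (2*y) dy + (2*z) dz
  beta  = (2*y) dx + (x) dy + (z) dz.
alpha ∧ beta = (x^2 - 4*y^2) dx ∧ dy + (z*(x - 4*y)) dx ∧ dz + (2*z*(-x + y)) dy ∧ dz

Distribute the wedge, using dx_i ∧ dx_j = -dx_j ∧ dx_i and dx_i ∧ dx_i = 0. For each pair (i, j) with i < j, the coefficient of dx_i ∧ dx_j in alpha ∧ beta is (alpha_i * beta_j - alpha_j * beta_i). Collecting: alpha ∧ beta = (x^2 - 4*y^2) dx ∧ dy + (z*(x - 4*y)) dx ∧ dz + (2*z*(-x + y)) dy ∧ dz.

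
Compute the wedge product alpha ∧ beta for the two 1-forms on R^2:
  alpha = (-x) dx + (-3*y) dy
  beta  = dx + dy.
alpha ∧ beta = (-x + 3*y) dx ∧ dy

Distribute the wedge, using dx_i ∧ dx_j = -dx_j ∧ dx_i and dx_i ∧ dx_i = 0. For each pair (i, j) with i < j, the coefficient of dx_i ∧ dx_j in alpha ∧ beta is (alpha_i * beta_j - alpha_j * beta_i). Collecting: alpha ∧ beta = (-x + 3*y) dx ∧ dy.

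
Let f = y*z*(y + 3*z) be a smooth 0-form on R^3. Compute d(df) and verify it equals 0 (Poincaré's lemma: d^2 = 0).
d(df) = 0

Step 1: df = sum_i (∂f/∂x_i) dx_i = (0) dx + (z*(2*y + 3*z)) dy + (y*(y + 6*z)) dz.
Step 2: Apply d again. Using the 1-form formula, the coefficient of dx ∧ dy in d(df) is ∂^2 f/∂x ∂y - ∂^2 f/∂y ∂x = (0) - (0) = 0 (equality of mixed partials for smooth f).
Similarly for dx ∧ dz and dy ∧ dz — all coefficients vanish. So d(df) = 0.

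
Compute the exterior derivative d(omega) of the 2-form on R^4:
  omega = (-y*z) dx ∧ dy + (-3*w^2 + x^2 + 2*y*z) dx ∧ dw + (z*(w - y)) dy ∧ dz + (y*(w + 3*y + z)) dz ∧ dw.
d(omega) = (-y) dx ∧ dy ∧ dz + (-2*z) dx ∧ dy ∧ dw + (-2*y) dx ∧ dz ∧ dw + (w + 6*y + 2*z) dy ∧ dz ∧ dw

For a 2-form omega = sum_{i<j} g_{ij} dx_i ∧ dx_j, the exterior derivative is
  d(omega) = sum_{i<j} d(g_{ij}) ∧ dx_i ∧ dx_j = sum_{i<j, k} (∂g_{ij}/∂x_k) dx_k ∧ dx_i ∧ dx_j.
Expand each term, using dx_k ∧ dx_i ∧ dx_j = sgn(permutation) dx_{(a)} ∧ dx_{(b)} ∧ dx_{(c)} with (a < b < c) sorted:
  d(-y*z) includes (∂/∂z)(-y*z) dz = (-y) dz, which multiplied by dx ∧ dy gives (-y) dx ∧ dy ∧ dz
  d(-3*w^2 + x^2 + 2*y*z) includes (∂/∂y)(-3*w^2 + x^2 + 2*y*z) dy = (2*z) dy, which multiplied by dx ∧ dw gives (-2*z) dx ∧ dy ∧ dw
  d(-3*w^2 + x^2 + 2*y*z) includes (∂/∂z)(-3*w^2 + x^2 + 2*y*z) dz = (2*y) dz, which multiplied by dx ∧ dw gives (-2*y) dx ∧ dz ∧ dw
  d(z*(w - y)) includes (∂/∂w)(z*(w - y)) dw = (z) dw, which multiplied by dy ∧ dz gives (z) dy ∧ dz ∧ dw
  d(y*(w + 3*y + z)) includes (∂/∂y)(y*(w + 3*y + z)) dy = (w + 6*y + z) dy, which multiplied by dz ∧ dw gives (w + 6*y + z) dy ∧ dz ∧ dw
Collecting like 3-forms: d(omega) = (-y) dx ∧ dy ∧ dz + (-2*z) dx ∧ dy ∧ dw + (-2*y) dx ∧ dz ∧ dw + (w + 6*y + 2*z) dy ∧ dz ∧ dw.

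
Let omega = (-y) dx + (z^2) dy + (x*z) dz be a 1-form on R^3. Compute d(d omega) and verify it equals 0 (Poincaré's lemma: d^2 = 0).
d(d omega) = 0

Step 1: d omega = sum_{i<j} (∂f_j/∂x_i - ∂f_i/∂x_j) dx_i ∧ dx_j:
  coeff of dx ∧ dy: 1
  coeff of dx ∧ dz: z
  coeff of dy ∧ dz: -2*z
Step 2: Apply d again to each 2-form coefficient. The only possible 3-form in R^3 is dx ∧ dy ∧ dz, with coefficient
  ∂(coeff of dy∧dz)/∂x - ∂(coeff of dx∧dz)/∂y + ∂(coeff of dx∧dy)/∂z
  = ∂/∂x (-2*z) - ∂/∂y (z) + ∂/∂z (1).
Each of these terms simplifies to sums of mixed partials that cancel in pairs. The result is 0 (by equality of mixed partials for smooth functions — Schwarz / Clairaut).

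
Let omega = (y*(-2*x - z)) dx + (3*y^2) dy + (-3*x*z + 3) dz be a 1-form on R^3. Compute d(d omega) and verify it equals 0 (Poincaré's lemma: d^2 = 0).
d(d omega) = 0

Step 1: d omega = sum_{i<j} (∂f_j/∂x_i - ∂f_i/∂x_j) dx_i ∧ dx_j:
  coeff of dx ∧ dy: 2*x + z
  coeff of dx ∧ dz: y - 3*z
  coeff of dy ∧ dz: 0
Step 2: Apply d again to each 2-form coefficient. The only possible 3-form in R^3 is dx ∧ dy ∧ dz, with coefficient
  ∂(coeff of dy∧dz)/∂x - ∂(coeff of dx∧dz)/∂y + ∂(coeff of dx∧dy)/∂z
  = ∂/∂x (0) - ∂/∂y (y - 3*z) + ∂/∂z (2*x + z).
Each of these terms simplifies to sums of mixed partials that cancel in pairs. The result is 0 (by equality of mixed partials for smooth functions — Schwarz / Clairaut).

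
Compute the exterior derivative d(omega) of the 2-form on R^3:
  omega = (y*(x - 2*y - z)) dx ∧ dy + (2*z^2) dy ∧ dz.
d(omega) = (-y) dx ∧ dy ∧ dz

For a 2-form omega = sum_{i<j} g_{ij} dx_i ∧ dx_j, the exterior derivative is
  d(omega) = sum_{i<j} d(g_{ij}) ∧ dx_i ∧ dx_j = sum_{i<j, k} (∂g_{ij}/∂x_k) dx_k ∧ dx_i ∧ dx_j.
Expand each term, using dx_k ∧ dx_i ∧ dx_j = sgn(permutation) dx_{(a)} ∧ dx_{(b)} ∧ dx_{(c)} with (a < b < c) sorted:
  d(y*(x - 2*y - z)) includes (∂/∂z)(y*(x - 2*y - z)) dz = (-y) dz, which multiplied by dx ∧ dy gives (-y) dx ∧ dy ∧ dz
Collecting like 3-forms: d(omega) = (-y) dx ∧ dy ∧ dz.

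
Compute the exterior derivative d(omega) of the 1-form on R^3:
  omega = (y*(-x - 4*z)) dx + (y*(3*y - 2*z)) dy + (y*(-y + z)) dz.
d(omega) = (x + 4*z) dx ∧ dy + (4*y) dx ∧ dz + (z) dy ∧ dz

For a 1-form omega = sum_i f_i dx_i, the exterior derivative is
  d(omega) = sum_{i < j} (∂f_j/∂x_i - ∂f_i/∂x_j) dx_i ∧ dx_j.
  coefficient of dx ∧ dy: ∂f_2/∂x - ∂f_1/∂y = ∂(y*(3*y - 2*z))/∂x - ∂(y*(-x - 4*z))/∂y = x + 4*z
  coefficient of dx ∧ dz: ∂f_3/∂x - ∂f_1/∂z = ∂(y*(-y + z))/∂x - ∂(y*(-x - 4*z))/∂z = 4*y
  coefficient of dy ∧ dz: ∂f_3/∂y - ∂f_2/∂z = ∂(y*(-y + z))/∂y - ∂(y*(3*y - 2*z))/∂z = z
Assembling: d(omega) = (x + 4*z) dx ∧ dy + (4*y) dx ∧ dz + (z) dy ∧ dz.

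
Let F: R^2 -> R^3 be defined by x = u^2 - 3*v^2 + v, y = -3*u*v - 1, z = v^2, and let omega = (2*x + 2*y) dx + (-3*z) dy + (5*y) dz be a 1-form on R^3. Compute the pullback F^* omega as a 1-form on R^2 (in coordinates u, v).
F^* omega = (4*u^3 - 12*u^2*v - 12*u*v^2 + 4*u*v - 4*u + 9*v^3) du + (-12*u^2*v + 2*u^2 + 15*u*v^2 - 6*u*v + 36*v^3 - 18*v^2 + 4*v - 2) dv

Using F^*(f dg) = (f ∘ F) d(g ∘ F), substitute each coordinate x_i by F_i(u, v) in f_i, and replace dx_i by d F_i = (∂F_i/∂u) du + (∂F_i/∂v) dv.
  For the x component: f_1(F) = 2*u^2 - 6*u*v - 6*v^2 + 2*v - 2; d F_1 = (2*u) du + (1 - 6*v) dv
  For the y component: f_2(F) = -3*v^2; d F_2 = (-3*v) du + (-3*u) dv
  For the z component: f_3(F) = -15*u*v - 5; d F_3 = (0) du + (2*v) dv
Combining and collecting du, dv coefficients:
  coeff of du: 4*u^3 - 12*u^2*v - 12*u*v^2 + 4*u*v - 4*u + 9*v^3
  coeff of dv: -12*u^2*v + 2*u^2 + 15*u*v^2 - 6*u*v + 36*v^3 - 18*v^2 + 4*v - 2
F^* omega = (4*u^3 - 12*u^2*v - 12*u*v^2 + 4*u*v - 4*u + 9*v^3) du + (-12*u^2*v + 2*u^2 + 15*u*v^2 - 6*u*v + 36*v^3 - 18*v^2 + 4*v - 2) dv.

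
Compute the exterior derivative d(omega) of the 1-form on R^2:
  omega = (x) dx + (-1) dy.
d(omega) = 0

For a 1-form omega = sum_i f_i dx_i, the exterior derivative is
  d(omega) = sum_{i < j} (∂f_j/∂x_i - ∂f_i/∂x_j) dx_i ∧ dx_j.

Assembling: d(omega) = 0.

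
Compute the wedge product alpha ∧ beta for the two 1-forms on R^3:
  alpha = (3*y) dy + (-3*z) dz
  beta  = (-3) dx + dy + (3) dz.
alpha ∧ beta = (9*y) dx ∧ dy + (9*y + 3*z) dy ∧ dz + (-9*z) dx ∧ dz

Distribute the wedge, using dx_i ∧ dx_j = -dx_j ∧ dx_i and dx_i ∧ dx_i = 0. For each pair (i, j) with i < j, the coefficient of dx_i ∧ dx_j in alpha ∧ beta is (alpha_i * beta_j - alpha_j * beta_i). Collecting: alpha ∧ beta = (9*y) dx ∧ dy + (9*y + 3*z) dy ∧ dz + (-9*z) dx ∧ dz.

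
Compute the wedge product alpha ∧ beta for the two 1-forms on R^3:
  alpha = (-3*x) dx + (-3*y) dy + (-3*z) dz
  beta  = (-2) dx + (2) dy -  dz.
alpha ∧ beta = (-6*x - 6*y) dx ∧ dy + (3*x - 6*z) dx ∧ dz + (3*y + 6*z) dy ∧ dz

Distribute the wedge, using dx_i ∧ dx_j = -dx_j ∧ dx_i and dx_i ∧ dx_i = 0. For each pair (i, j) with i < j, the coefficient of dx_i ∧ dx_j in alpha ∧ beta is (alpha_i * beta_j - alpha_j * beta_i). Collecting: alpha ∧ beta = (-6*x - 6*y) dx ∧ dy + (3*x - 6*z) dx ∧ dz + (3*y + 6*z) dy ∧ dz.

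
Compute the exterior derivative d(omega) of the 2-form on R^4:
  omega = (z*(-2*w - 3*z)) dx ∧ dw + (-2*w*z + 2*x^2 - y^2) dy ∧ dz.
d(omega) = (2*w + 6*z) dx ∧ dz ∧ dw + (4*x) dx ∧ dy ∧ dz + (-2*z) dy ∧ dz ∧ dw

For a 2-form omega = sum_{i<j} g_{ij} dx_i ∧ dx_j, the exterior derivative is
  d(omega) = sum_{i<j} d(g_{ij}) ∧ dx_i ∧ dx_j = sum_{i<j, k} (∂g_{ij}/∂x_k) dx_k ∧ dx_i ∧ dx_j.
Expand each term, using dx_k ∧ dx_i ∧ dx_j = sgn(permutation) dx_{(a)} ∧ dx_{(b)} ∧ dx_{(c)} with (a < b < c) sorted:
  d(z*(-2*w - 3*z)) includes (∂/∂z)(z*(-2*w - 3*z)) dz = (-2*w - 6*z) dz, which multiplied by dx ∧ dw gives (2*w + 6*z) dx ∧ dz ∧ dw
  d(-2*w*z + 2*x^2 - y^2) includes (∂/∂x)(-2*w*z + 2*x^2 - y^2) dx = (4*x) dx, which multiplied by dy ∧ dz gives (4*x) dx ∧ dy ∧ dz
  d(-2*w*z + 2*x^2 - y^2) includes (∂/∂w)(-2*w*z + 2*x^2 - y^2) dw = (-2*z) dw, which multiplied by dy ∧ dz gives (-2*z) dy ∧ dz ∧ dw
Collecting like 3-forms: d(omega) = (2*w + 6*z) dx ∧ dz ∧ dw + (4*x) dx ∧ dy ∧ dz + (-2*z) dy ∧ dz ∧ dw.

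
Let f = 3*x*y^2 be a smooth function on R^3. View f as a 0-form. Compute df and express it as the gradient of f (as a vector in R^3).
df = (3*y^2) dx + (6*x*y) dy + (0) dz; grad f = (3*y^2, 6*x*y, 0)

For a 0-form f, d f = (∂f/∂x) dx + (∂f/∂y) dy + (∂f/∂z) dz. The components of the vector representation are exactly the entries of grad f in Cartesian coordinates:
  ∂f/∂x = 3*y^2
  ∂f/∂y = 6*x*y
  ∂f/∂z = 0.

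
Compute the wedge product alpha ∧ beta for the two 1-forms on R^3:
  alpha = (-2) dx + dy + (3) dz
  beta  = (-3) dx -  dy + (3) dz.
alpha ∧ beta = (5) dx ∧ dy + (3) dx ∧ dz + (6) dy ∧ dz

Distribute the wedge, using dx_i ∧ dx_j = -dx_j ∧ dx_i and dx_i ∧ dx_i = 0. For each pair (i, j) with i < j, the coefficient of dx_i ∧ dx_j in alpha ∧ beta is (alpha_i * beta_j - alpha_j * beta_i). Collecting: alpha ∧ beta = (5) dx ∧ dy + (3) dx ∧ dz + (6) dy ∧ dz.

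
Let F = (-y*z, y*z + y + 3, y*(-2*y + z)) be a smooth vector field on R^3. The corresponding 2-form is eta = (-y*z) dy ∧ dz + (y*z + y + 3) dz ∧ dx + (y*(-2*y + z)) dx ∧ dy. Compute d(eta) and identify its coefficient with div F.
d(eta) = (y + z + 1) dx ∧ dy ∧ dz; div F = y + z + 1

For a 2-form in R^3 of the form above, applying d gives a 3-form with coefficient ∂P/∂x + ∂Q/∂y + ∂R/∂z:
  ∂P/∂x = 0
  ∂Q/∂y = z + 1
  ∂R/∂z = y
Sum = y + z + 1, which is exactly div F.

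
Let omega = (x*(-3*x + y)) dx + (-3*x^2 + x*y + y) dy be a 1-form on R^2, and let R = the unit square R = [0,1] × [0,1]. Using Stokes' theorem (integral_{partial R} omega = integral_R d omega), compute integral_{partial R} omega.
integral_(partial R) omega = -3

Stokes: integral_partial_R omega = integral_R d omega with d omega = (∂Q/∂x - ∂P/∂y) dx ∧ dy.
  ∂Q/∂x = -6*x + y
  ∂P/∂y = x
  integrand = ∂Q/∂x - ∂P/∂y = -7*x + y.
Integrating over R: integral_0^1 integral_0^1 (-7*x + y) dx dy = -3.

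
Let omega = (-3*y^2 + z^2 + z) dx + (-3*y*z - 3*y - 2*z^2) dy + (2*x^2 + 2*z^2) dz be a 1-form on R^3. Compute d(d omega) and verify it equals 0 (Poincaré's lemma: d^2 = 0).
d(d omega) = 0

Step 1: d omega = sum_{i<j} (∂f_j/∂x_i - ∂f_i/∂x_j) dx_i ∧ dx_j:
  coeff of dx ∧ dy: 6*y
  coeff of dx ∧ dz: 4*x - 2*z - 1
  coeff of dy ∧ dz: 3*y + 4*z
Step 2: Apply d again to each 2-form coefficient. The only possible 3-form in R^3 is dx ∧ dy ∧ dz, with coefficient
  ∂(coeff of dy∧dz)/∂x - ∂(coeff of dx∧dz)/∂y + ∂(coeff of dx∧dy)/∂z
  = ∂/∂x (3*y + 4*z) - ∂/∂y (4*x - 2*z - 1) + ∂/∂z (6*y).
Each of these terms simplifies to sums of mixed partials that cancel in pairs. The result is 0 (by equality of mixed partials for smooth functions — Schwarz / Clairaut).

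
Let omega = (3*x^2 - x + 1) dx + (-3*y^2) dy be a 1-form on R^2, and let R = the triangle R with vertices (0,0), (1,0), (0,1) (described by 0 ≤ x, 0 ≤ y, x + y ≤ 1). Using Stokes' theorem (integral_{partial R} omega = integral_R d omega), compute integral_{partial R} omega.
integral_(partial R) omega = 0

Stokes: integral_partial_R omega = integral_R d omega with d omega = (∂Q/∂x - ∂P/∂y) dx ∧ dy.
  ∂Q/∂x = 0
  ∂P/∂y = 0
  integrand = ∂Q/∂x - ∂P/∂y = 0.
Integrating over R: integral_0^1 integral_0^{1-x} (0) dy dx = 0.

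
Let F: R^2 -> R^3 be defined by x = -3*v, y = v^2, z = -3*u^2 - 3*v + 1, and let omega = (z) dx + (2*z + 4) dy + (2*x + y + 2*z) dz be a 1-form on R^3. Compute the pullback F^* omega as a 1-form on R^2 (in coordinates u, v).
F^* omega = (6*u*(6*u^2 - v^2 + 12*v - 2)) du + (-12*u^2*v + 27*u^2 - 15*v^2 + 57*v - 9) dv

Using F^*(f dg) = (f ∘ F) d(g ∘ F), substitute each coordinate x_i by F_i(u, v) in f_i, and replace dx_i by d F_i = (∂F_i/∂u) du + (∂F_i/∂v) dv.
  For the x component: f_1(F) = -3*u^2 - 3*v + 1; d F_1 = (0) du + (-3) dv
  For the y component: f_2(F) = -6*u^2 - 6*v + 6; d F_2 = (0) du + (2*v) dv
  For the z component: f_3(F) = -6*u^2 + v^2 - 12*v + 2; d F_3 = (-6*u) du + (-3) dv
Combining and collecting du, dv coefficients:
  coeff of du: 6*u*(6*u^2 - v^2 + 12*v - 2)
  coeff of dv: -12*u^2*v + 27*u^2 - 15*v^2 + 57*v - 9
F^* omega = (6*u*(6*u^2 - v^2 + 12*v - 2)) du + (-12*u^2*v + 27*u^2 - 15*v^2 + 57*v - 9) dv.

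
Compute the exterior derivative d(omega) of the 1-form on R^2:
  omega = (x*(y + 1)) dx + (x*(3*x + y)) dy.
d(omega) = (5*x + y) dx ∧ dy

For a 1-form omega = sum_i f_i dx_i, the exterior derivative is
  d(omega) = sum_{i < j} (∂f_j/∂x_i - ∂f_i/∂x_j) dx_i ∧ dx_j.
  coefficient of dx ∧ dy: ∂f_2/∂x - ∂f_1/∂y = ∂(x*(3*x + y))/∂x - ∂(x*(y + 1))/∂y = 5*x + y
Assembling: d(omega) = (5*x + y) dx ∧ dy.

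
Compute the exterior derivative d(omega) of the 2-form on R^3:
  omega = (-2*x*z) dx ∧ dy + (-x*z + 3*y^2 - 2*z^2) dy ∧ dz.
d(omega) = (-2*x - z) dx ∧ dy ∧ dz

For a 2-form omega = sum_{i<j} g_{ij} dx_i ∧ dx_j, the exterior derivative is
  d(omega) = sum_{i<j} d(g_{ij}) ∧ dx_i ∧ dx_j = sum_{i<j, k} (∂g_{ij}/∂x_k) dx_k ∧ dx_i ∧ dx_j.
Expand each term, using dx_k ∧ dx_i ∧ dx_j = sgn(permutation) dx_{(a)} ∧ dx_{(b)} ∧ dx_{(c)} with (a < b < c) sorted:
  d(-2*x*z) includes (∂/∂z)(-2*x*z) dz = (-2*x) dz, which multiplied by dx ∧ dy gives (-2*x) dx ∧ dy ∧ dz
  d(-x*z + 3*y^2 - 2*z^2) includes (∂/∂x)(-x*z + 3*y^2 - 2*z^2) dx = (-z) dx, which multiplied by dy ∧ dz gives (-z) dx ∧ dy ∧ dz
Collecting like 3-forms: d(omega) = (-2*x - z) dx ∧ dy ∧ dz.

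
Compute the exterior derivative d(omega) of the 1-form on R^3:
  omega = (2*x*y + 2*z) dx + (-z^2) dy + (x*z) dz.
d(omega) = (-2*x) dx ∧ dy + (z - 2) dx ∧ dz + (2*z) dy ∧ dz

For a 1-form omega = sum_i f_i dx_i, the exterior derivative is
  d(omega) = sum_{i < j} (∂f_j/∂x_i - ∂f_i/∂x_j) dx_i ∧ dx_j.
  coefficient of dx ∧ dy: ∂f_2/∂x - ∂f_1/∂y = ∂(-z^2)/∂x - ∂(2*x*y + 2*z)/∂y = -2*x
  coefficient of dx ∧ dz: ∂f_3/∂x - ∂f_1/∂z = ∂(x*z)/∂x - ∂(2*x*y + 2*z)/∂z = z - 2
  coefficient of dy ∧ dz: ∂f_3/∂y - ∂f_2/∂z = ∂(x*z)/∂y - ∂(-z^2)/∂z = 2*z
Assembling: d(omega) = (-2*x) dx ∧ dy + (z - 2) dx ∧ dz + (2*z) dy ∧ dz.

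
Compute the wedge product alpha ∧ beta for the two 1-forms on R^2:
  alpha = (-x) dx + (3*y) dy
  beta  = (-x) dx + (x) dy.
alpha ∧ beta = (x*(-x + 3*y)) dx ∧ dy

Distribute the wedge, using dx_i ∧ dx_j = -dx_j ∧ dx_i and dx_i ∧ dx_i = 0. For each pair (i, j) with i < j, the coefficient of dx_i ∧ dx_j in alpha ∧ beta is (alpha_i * beta_j - alpha_j * beta_i). Collecting: alpha ∧ beta = (x*(-x + 3*y)) dx ∧ dy.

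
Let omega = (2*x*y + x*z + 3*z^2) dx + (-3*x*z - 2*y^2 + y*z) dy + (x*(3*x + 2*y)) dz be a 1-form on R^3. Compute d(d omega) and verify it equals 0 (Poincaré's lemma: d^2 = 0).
d(d omega) = 0

Step 1: d omega = sum_{i<j} (∂f_j/∂x_i - ∂f_i/∂x_j) dx_i ∧ dx_j:
  coeff of dx ∧ dy: -2*x - 3*z
  coeff of dx ∧ dz: 5*x + 2*y - 6*z
  coeff of dy ∧ dz: 5*x - y
Step 2: Apply d again to each 2-form coefficient. The only possible 3-form in R^3 is dx ∧ dy ∧ dz, with coefficient
  ∂(coeff of dy∧dz)/∂x - ∂(coeff of dx∧dz)/∂y + ∂(coeff of dx∧dy)/∂z
  = ∂/∂x (5*x - y) - ∂/∂y (5*x + 2*y - 6*z) + ∂/∂z (-2*x - 3*z).
Each of these terms simplifies to sums of mixed partials that cancel in pairs. The result is 0 (by equality of mixed partials for smooth functions — Schwarz / Clairaut).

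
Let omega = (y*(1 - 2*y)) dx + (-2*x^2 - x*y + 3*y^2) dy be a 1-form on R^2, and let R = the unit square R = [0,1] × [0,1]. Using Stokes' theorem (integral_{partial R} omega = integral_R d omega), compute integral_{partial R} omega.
integral_(partial R) omega = -3/2

Stokes: integral_partial_R omega = integral_R d omega with d omega = (∂Q/∂x - ∂P/∂y) dx ∧ dy.
  ∂Q/∂x = -4*x - y
  ∂P/∂y = 1 - 4*y
  integrand = ∂Q/∂x - ∂P/∂y = -4*x + 3*y - 1.
Integrating over R: integral_0^1 integral_0^1 (-4*x + 3*y - 1) dx dy = -3/2.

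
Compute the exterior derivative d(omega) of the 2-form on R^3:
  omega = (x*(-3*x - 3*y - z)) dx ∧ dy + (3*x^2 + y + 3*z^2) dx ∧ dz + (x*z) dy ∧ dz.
d(omega) = (-x + z - 1) dx ∧ dy ∧ dz

For a 2-form omega = sum_{i<j} g_{ij} dx_i ∧ dx_j, the exterior derivative is
  d(omega) = sum_{i<j} d(g_{ij}) ∧ dx_i ∧ dx_j = sum_{i<j, k} (∂g_{ij}/∂x_k) dx_k ∧ dx_i ∧ dx_j.
Expand each term, using dx_k ∧ dx_i ∧ dx_j = sgn(permutation) dx_{(a)} ∧ dx_{(b)} ∧ dx_{(c)} with (a < b < c) sorted:
  d(x*(-3*x - 3*y - z)) includes (∂/∂z)(x*(-3*x - 3*y - z)) dz = (-x) dz, which multiplied by dx ∧ dy gives (-x) dx ∧ dy ∧ dz
  d(3*x^2 + y + 3*z^2) includes (∂/∂y)(3*x^2 + y + 3*z^2) dy = (1) dy, which multiplied by dx ∧ dz gives (-1) dx ∧ dy ∧ dz
  d(x*z) includes (∂/∂x)(x*z) dx = (z) dx, which multiplied by dy ∧ dz gives (z) dx ∧ dy ∧ dz
Collecting like 3-forms: d(omega) = (-x + z - 1) dx ∧ dy ∧ dz.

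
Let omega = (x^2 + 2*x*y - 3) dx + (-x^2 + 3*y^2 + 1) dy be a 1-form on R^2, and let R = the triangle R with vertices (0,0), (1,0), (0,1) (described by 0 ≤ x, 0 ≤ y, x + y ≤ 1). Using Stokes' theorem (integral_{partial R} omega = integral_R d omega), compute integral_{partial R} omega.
integral_(partial R) omega = -2/3

Stokes: integral_partial_R omega = integral_R d omega with d omega = (∂Q/∂x - ∂P/∂y) dx ∧ dy.
  ∂Q/∂x = -2*x
  ∂P/∂y = 2*x
  integrand = ∂Q/∂x - ∂P/∂y = -4*x.
Integrating over R: integral_0^1 integral_0^{1-x} (-4*x) dy dx = -2/3.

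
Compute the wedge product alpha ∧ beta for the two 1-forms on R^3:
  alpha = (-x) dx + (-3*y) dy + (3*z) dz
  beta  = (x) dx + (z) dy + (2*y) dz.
alpha ∧ beta = (x*(3*y - z)) dx ∧ dy + (-x*(2*y + 3*z)) dx ∧ dz + (-6*y^2 - 3*z^2) dy ∧ dz

Distribute the wedge, using dx_i ∧ dx_j = -dx_j ∧ dx_i and dx_i ∧ dx_i = 0. For each pair (i, j) with i < j, the coefficient of dx_i ∧ dx_j in alpha ∧ beta is (alpha_i * beta_j - alpha_j * beta_i). Collecting: alpha ∧ beta = (x*(3*y - z)) dx ∧ dy + (-x*(2*y + 3*z)) dx ∧ dz + (-6*y^2 - 3*z^2) dy ∧ dz.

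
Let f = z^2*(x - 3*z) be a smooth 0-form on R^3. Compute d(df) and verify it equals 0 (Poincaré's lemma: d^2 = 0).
d(df) = 0

Step 1: df = sum_i (∂f/∂x_i) dx_i = (z^2) dx + (0) dy + (z*(2*x - 9*z)) dz.
Step 2: Apply d again. Using the 1-form formula, the coefficient of dx ∧ dy in d(df) is ∂^2 f/∂x ∂y - ∂^2 f/∂y ∂x = (0) - (0) = 0 (equality of mixed partials for smooth f).
Similarly for dx ∧ dz and dy ∧ dz — all coefficients vanish. So d(df) = 0.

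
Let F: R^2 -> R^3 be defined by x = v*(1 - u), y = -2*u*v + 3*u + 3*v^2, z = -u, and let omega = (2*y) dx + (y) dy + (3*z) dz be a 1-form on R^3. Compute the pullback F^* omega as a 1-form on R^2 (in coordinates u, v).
F^* omega = (8*u*v^2 - 18*u*v + 12*u - 12*v^3 + 9*v^2) du + (8*u^2*v - 12*u^2 - 24*u*v^2 + 14*u*v + 6*u + 18*v^3 + 6*v^2) dv

Using F^*(f dg) = (f ∘ F) d(g ∘ F), substitute each coordinate x_i by F_i(u, v) in f_i, and replace dx_i by d F_i = (∂F_i/∂u) du + (∂F_i/∂v) dv.
  For the x component: f_1(F) = -4*u*v + 6*u + 6*v^2; d F_1 = (-v) du + (1 - u) dv
  For the y component: f_2(F) = -2*u*v + 3*u + 3*v^2; d F_2 = (3 - 2*v) du + (-2*u + 6*v) dv
  For the z component: f_3(F) = -3*u; d F_3 = (-1) du + (0) dv
Combining and collecting du, dv coefficients:
  coeff of du: 8*u*v^2 - 18*u*v + 12*u - 12*v^3 + 9*v^2
  coeff of dv: 8*u^2*v - 12*u^2 - 24*u*v^2 + 14*u*v + 6*u + 18*v^3 + 6*v^2
F^* omega = (8*u*v^2 - 18*u*v + 12*u - 12*v^3 + 9*v^2) du + (8*u^2*v - 12*u^2 - 24*u*v^2 + 14*u*v + 6*u + 18*v^3 + 6*v^2) dv.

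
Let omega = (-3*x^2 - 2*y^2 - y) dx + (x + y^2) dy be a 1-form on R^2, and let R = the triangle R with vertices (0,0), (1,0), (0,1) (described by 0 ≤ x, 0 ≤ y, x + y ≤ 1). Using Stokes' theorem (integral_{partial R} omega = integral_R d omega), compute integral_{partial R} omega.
integral_(partial R) omega = 5/3

Stokes: integral_partial_R omega = integral_R d omega with d omega = (∂Q/∂x - ∂P/∂y) dx ∧ dy.
  ∂Q/∂x = 1
  ∂P/∂y = -4*y - 1
  integrand = ∂Q/∂x - ∂P/∂y = 4*y + 2.
Integrating over R: integral_0^1 integral_0^{1-x} (4*y + 2) dy dx = 5/3.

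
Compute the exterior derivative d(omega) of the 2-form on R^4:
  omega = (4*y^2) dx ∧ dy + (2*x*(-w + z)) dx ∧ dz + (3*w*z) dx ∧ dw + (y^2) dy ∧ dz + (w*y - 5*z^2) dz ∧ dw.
d(omega) = (-3*w - 2*x) dx ∧ dz ∧ dw + (w) dy ∧ dz ∧ dw

For a 2-form omega = sum_{i<j} g_{ij} dx_i ∧ dx_j, the exterior derivative is
  d(omega) = sum_{i<j} d(g_{ij}) ∧ dx_i ∧ dx_j = sum_{i<j, k} (∂g_{ij}/∂x_k) dx_k ∧ dx_i ∧ dx_j.
Expand each term, using dx_k ∧ dx_i ∧ dx_j = sgn(permutation) dx_{(a)} ∧ dx_{(b)} ∧ dx_{(c)} with (a < b < c) sorted:
  d(2*x*(-w + z)) includes (∂/∂w)(2*x*(-w + z)) dw = (-2*x) dw, which multiplied by dx ∧ dz gives (-2*x) dx ∧ dz ∧ dw
  d(3*w*z) includes (∂/∂z)(3*w*z) dz = (3*w) dz, which multiplied by dx ∧ dw gives (-3*w) dx ∧ dz ∧ dw
  d(w*y - 5*z^2) includes (∂/∂y)(w*y - 5*z^2) dy = (w) dy, which multiplied by dz ∧ dw gives (w) dy ∧ dz ∧ dw
Collecting like 3-forms: d(omega) = (-3*w - 2*x) dx ∧ dz ∧ dw + (w) dy ∧ dz ∧ dw.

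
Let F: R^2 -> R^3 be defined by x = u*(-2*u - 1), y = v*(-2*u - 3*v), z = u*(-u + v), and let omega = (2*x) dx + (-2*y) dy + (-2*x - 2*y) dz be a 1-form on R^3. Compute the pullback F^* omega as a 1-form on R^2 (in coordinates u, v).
F^* omega = (8*u^3 - 4*u^2*v + 8*u^2 - 16*u*v^2 + 2*u*v + 2*u - 6*v^3) du + (4*u^3 - 4*u^2*v + 2*u^2 - 30*u*v^2 - 36*v^3) dv

Using F^*(f dg) = (f ∘ F) d(g ∘ F), substitute each coordinate x_i by F_i(u, v) in f_i, and replace dx_i by d F_i = (∂F_i/∂u) du + (∂F_i/∂v) dv.
  For the x component: f_1(F) = 2*u*(-2*u - 1); d F_1 = (-4*u - 1) du + (0) dv
  For the y component: f_2(F) = 2*v*(2*u + 3*v); d F_2 = (-2*v) du + (-2*u - 6*v) dv
  For the z component: f_3(F) = 4*u^2 + 4*u*v + 2*u + 6*v^2; d F_3 = (-2*u + v) du + (u) dv
Combining and collecting du, dv coefficients:
  coeff of du: 8*u^3 - 4*u^2*v + 8*u^2 - 16*u*v^2 + 2*u*v + 2*u - 6*v^3
  coeff of dv: 4*u^3 - 4*u^2*v + 2*u^2 - 30*u*v^2 - 36*v^3
F^* omega = (8*u^3 - 4*u^2*v + 8*u^2 - 16*u*v^2 + 2*u*v + 2*u - 6*v^3) du + (4*u^3 - 4*u^2*v + 2*u^2 - 30*u*v^2 - 36*v^3) dv.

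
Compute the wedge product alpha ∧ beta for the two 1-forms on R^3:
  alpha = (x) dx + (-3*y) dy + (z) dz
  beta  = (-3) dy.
alpha ∧ beta = (-3*x) dx ∧ dy + (3*z) dy ∧ dz

Distribute the wedge, using dx_i ∧ dx_j = -dx_j ∧ dx_i and dx_i ∧ dx_i = 0. For each pair (i, j) with i < j, the coefficient of dx_i ∧ dx_j in alpha ∧ beta is (alpha_i * beta_j - alpha_j * beta_i). Collecting: alpha ∧ beta = (-3*x) dx ∧ dy + (3*z) dy ∧ dz.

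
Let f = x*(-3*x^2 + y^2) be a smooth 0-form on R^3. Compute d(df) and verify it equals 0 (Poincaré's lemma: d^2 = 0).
d(df) = 0

Step 1: df = sum_i (∂f/∂x_i) dx_i = (-9*x^2 + y^2) dx + (2*x*y) dy + (0) dz.
Step 2: Apply d again. Using the 1-form formula, the coefficient of dx ∧ dy in d(df) is ∂^2 f/∂x ∂y - ∂^2 f/∂y ∂x = (2*y) - (2*y) = 0 (equality of mixed partials for smooth f).
Similarly for dx ∧ dz and dy ∧ dz — all coefficients vanish. So d(df) = 0.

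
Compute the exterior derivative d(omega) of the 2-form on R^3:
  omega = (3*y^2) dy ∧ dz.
d(omega) = 0

For a 2-form omega = sum_{i<j} g_{ij} dx_i ∧ dx_j, the exterior derivative is
  d(omega) = sum_{i<j} d(g_{ij}) ∧ dx_i ∧ dx_j = sum_{i<j, k} (∂g_{ij}/∂x_k) dx_k ∧ dx_i ∧ dx_j.
Expand each term, using dx_k ∧ dx_i ∧ dx_j = sgn(permutation) dx_{(a)} ∧ dx_{(b)} ∧ dx_{(c)} with (a < b < c) sorted:

Collecting like 3-forms: d(omega) = 0.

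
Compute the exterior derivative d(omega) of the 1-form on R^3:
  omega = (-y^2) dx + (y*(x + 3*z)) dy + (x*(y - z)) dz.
d(omega) = (3*y) dx ∧ dy + (y - z) dx ∧ dz + (x - 3*y) dy ∧ dz

For a 1-form omega = sum_i f_i dx_i, the exterior derivative is
  d(omega) = sum_{i < j} (∂f_j/∂x_i - ∂f_i/∂x_j) dx_i ∧ dx_j.
  coefficient of dx ∧ dy: ∂f_2/∂x - ∂f_1/∂y = ∂(y*(x + 3*z))/∂x - ∂(-y^2)/∂y = 3*y
  coefficient of dx ∧ dz: ∂f_3/∂x - ∂f_1/∂z = ∂(x*(y - z))/∂x - ∂(-y^2)/∂z = y - z
  coefficient of dy ∧ dz: ∂f_3/∂y - ∂f_2/∂z = ∂(x*(y - z))/∂y - ∂(y*(x + 3*z))/∂z = x - 3*y
Assembling: d(omega) = (3*y) dx ∧ dy + (y - z) dx ∧ dz + (x - 3*y) dy ∧ dz.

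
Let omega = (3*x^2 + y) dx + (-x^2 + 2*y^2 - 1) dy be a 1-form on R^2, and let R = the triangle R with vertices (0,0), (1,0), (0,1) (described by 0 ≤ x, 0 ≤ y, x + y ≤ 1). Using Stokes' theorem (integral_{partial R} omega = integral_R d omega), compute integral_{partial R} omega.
integral_(partial R) omega = -5/6

Stokes: integral_partial_R omega = integral_R d omega with d omega = (∂Q/∂x - ∂P/∂y) dx ∧ dy.
  ∂Q/∂x = -2*x
  ∂P/∂y = 1
  integrand = ∂Q/∂x - ∂P/∂y = -2*x - 1.
Integrating over R: integral_0^1 integral_0^{1-x} (-2*x - 1) dy dx = -5/6.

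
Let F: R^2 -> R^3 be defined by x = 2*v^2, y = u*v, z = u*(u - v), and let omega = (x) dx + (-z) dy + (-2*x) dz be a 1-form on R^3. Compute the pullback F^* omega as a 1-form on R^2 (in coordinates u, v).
F^* omega = (v*(-u^2 - 7*u*v + 4*v^2)) du + (-u^3 + u^2*v + 4*u*v^2 + 8*v^3) dv

Using F^*(f dg) = (f ∘ F) d(g ∘ F), substitute each coordinate x_i by F_i(u, v) in f_i, and replace dx_i by d F_i = (∂F_i/∂u) du + (∂F_i/∂v) dv.
  For the x component: f_1(F) = 2*v^2; d F_1 = (0) du + (4*v) dv
  For the y component: f_2(F) = u*(-u + v); d F_2 = (v) du + (u) dv
  For the z component: f_3(F) = -4*v^2; d F_3 = (2*u - v) du + (-u) dv
Combining and collecting du, dv coefficients:
  coeff of du: v*(-u^2 - 7*u*v + 4*v^2)
  coeff of dv: -u^3 + u^2*v + 4*u*v^2 + 8*v^3
F^* omega = (v*(-u^2 - 7*u*v + 4*v^2)) du + (-u^3 + u^2*v + 4*u*v^2 + 8*v^3) dv.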